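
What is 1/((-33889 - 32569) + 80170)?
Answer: 1/13712 ≈ 7.2929e-5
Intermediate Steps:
1/((-33889 - 32569) + 80170) = 1/(-66458 + 80170) = 1/13712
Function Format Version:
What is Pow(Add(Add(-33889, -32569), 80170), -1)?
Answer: Rational(1, 13712) ≈ 7.2929e-5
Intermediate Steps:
Pow(Add(Add(-33889, -32569), 80170), -1) = Pow(Add(-66458, 80170), -1) = Pow(13712, -1) = Rational(1, 13712)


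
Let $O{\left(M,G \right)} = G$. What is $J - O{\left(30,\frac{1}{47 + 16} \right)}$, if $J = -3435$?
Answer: $- \frac{216406}{63} \approx -3435.0$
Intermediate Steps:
$J - O{\left(30,\frac{1}{47 + 16} \right)} = -3435 - \frac{1}{47 + 16} = -3435 - \frac{1}{63} = - \frac{216406}{63}$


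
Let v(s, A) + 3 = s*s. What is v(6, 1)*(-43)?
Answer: -1419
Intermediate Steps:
v(s, A) = -3 + s² (v(s, A) = -3 + s*s = -3 + s²)
v(6, 1)*(-43) = (-3 + 6²)*(-43) = (-3 + 36)*(-43) = 33*(-43) = -1419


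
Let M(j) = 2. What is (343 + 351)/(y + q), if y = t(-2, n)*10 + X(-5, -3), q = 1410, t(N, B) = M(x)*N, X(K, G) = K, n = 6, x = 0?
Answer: 694/1365 ≈ 0.50842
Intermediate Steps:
t(N, B) = 2*N
y = -45 (y = (2*(-2))*10 - 5 = -4*10 - 5 = -40 - 5 = -45)
(343 + 351)/(y + q) = (343 + 351)/(-45 + 1410) = 694/1365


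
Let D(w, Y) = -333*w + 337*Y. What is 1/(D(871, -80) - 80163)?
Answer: -1/397166 ≈ -2.5178e-6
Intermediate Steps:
1/(D(871, -80) - 80163) = 1/((-333*871 + 337*(-80)) - 80163) = 1/((-290043 - 26960) - 80163) = 1/(-317003 - 80163) = 1/(-397166) = -1/397166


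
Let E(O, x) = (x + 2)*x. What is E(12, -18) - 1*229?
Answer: 59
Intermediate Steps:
E(O, x) = x*(2 + x) (E(O, x) = (2 + x)*x = x*(2 + x))
E(12, -18) - 1*229 = -18*(2 - 18) - 1*229 = -18*(-16) - 229 = 288 - 229 = 59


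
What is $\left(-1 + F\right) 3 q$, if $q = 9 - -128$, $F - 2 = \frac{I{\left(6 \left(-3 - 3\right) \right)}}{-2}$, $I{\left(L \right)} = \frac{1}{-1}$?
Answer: $\frac{1233}{2} \approx 616.5$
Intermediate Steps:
$I{\left(L \right)} = -1$
$F = \frac{5}{2}$ ($F = 2 - \frac{1}{-2} = 2 - - \frac{1}{2} = 2 + \frac{1}{2} = \frac{5}{2} \approx 2.5$)
$q = 137$ ($q = 9 + 128 = 137$)
$\left(-1 + F\right) 3 q = \left(-1 + \frac{5}{2}\right) 3 \cdot 137 = \frac{3}{2} \cdot 3 \cdot 137 = \frac{9}{2} \cdot 137 = \frac{1233}{2}$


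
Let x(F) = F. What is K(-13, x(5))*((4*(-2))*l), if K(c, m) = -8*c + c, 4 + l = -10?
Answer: 10192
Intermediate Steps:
l = -14 (l = -4 - 10 = -14)
K(c, m) = -7*c
K(-13, x(5))*((4*(-2))*l) = (-7*(-13))*((4*(-2))*(-14)) = 91*(-8*(-14)) = 91*112 = 10192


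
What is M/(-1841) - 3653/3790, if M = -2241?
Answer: 1768217/6977390 ≈ 0.25342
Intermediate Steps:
M/(-1841) - 3653/3790 = -2241/(-1841) - 3653/3790 = -2241*(-1/1841) - 3653*1/3790 = 2241/1841 - 3653/3790 = 1768217/6977390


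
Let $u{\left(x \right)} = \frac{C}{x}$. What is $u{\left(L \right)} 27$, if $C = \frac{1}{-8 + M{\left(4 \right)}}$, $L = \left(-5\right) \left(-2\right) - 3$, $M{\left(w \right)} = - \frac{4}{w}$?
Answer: $- \frac{3}{7} \approx -0.42857$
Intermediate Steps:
$L = 7$ ($L = 10 - 3 = 7$)
$C = - \frac{1}{9}$ ($C = \frac{1}{-8 - \frac{4}{4}} = \frac{1}{-8 - 1} = \frac{1}{-9} = - \frac{1}{9} \approx -0.11111$)
$u{\left(x \right)} = - \frac{1}{9 x}$
$u{\left(L \right)} 27 = - \frac{1}{9 \cdot 7} \cdot 27 = \left(- \frac{1}{9}\right) \frac{1}{7} \cdot 27 = \left(- \frac{1}{63}\right) 27 = - \frac{3}{7}$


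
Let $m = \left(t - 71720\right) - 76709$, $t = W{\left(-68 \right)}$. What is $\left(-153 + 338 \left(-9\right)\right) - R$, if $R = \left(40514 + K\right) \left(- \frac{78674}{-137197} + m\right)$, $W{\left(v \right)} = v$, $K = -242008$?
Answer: $- \frac{4105090942111505}{137197} \approx -2.9921 \cdot 10^{10}$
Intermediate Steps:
$t = -68$
$m = -148497$ ($m = \left(-68 - 71720\right) - 76709 = -71788 - 76709 = -148497$)
$R = \frac{4105090503767090}{137197}$ ($R = \left(40514 - 242008\right) \left(- \frac{78674}{-137197} - 148497\right) = - 201494 \left(\left(-78674\right) \left(- \frac{1}{137197}\right) - 148497\right) = - 201494 \left(\frac{78674}{137197} - 148497\right) = \left(-201494\right) \left(- \frac{20373264235}{137197}\right) = \frac{4105090503767090}{137197} \approx 2.9921 \cdot 10^{10}$)
$\left(-153 + 338 \left(-9\right)\right) - R = \left(-153 + 338 \left(-9\right)\right) - \frac{4105090503767090}{137197} = \left(-153 - 3042\right) - \frac{4105090503767090}{137197} = -3195 - \frac{4105090503767090}{137197} = - \frac{4105090942111505}{137197}$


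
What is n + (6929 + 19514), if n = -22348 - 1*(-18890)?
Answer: 22985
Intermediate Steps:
n = -3458 (n = -22348 + 18890 = -3458)
n + (6929 + 19514) = -3458 + (6929 + 19514) = -3458 + 26443 = 22985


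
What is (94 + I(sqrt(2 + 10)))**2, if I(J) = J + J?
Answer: 8884 + 752*sqrt(3) ≈ 10187.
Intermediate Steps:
I(J) = 2*J
(94 + I(sqrt(2 + 10)))**2 = (94 + 2*sqrt(2 + 10))**2 = (94 + 2*sqrt(12))**2 = (94 + 2*(2*sqrt(3)))**2 = (94 + 4*sqrt(3))**2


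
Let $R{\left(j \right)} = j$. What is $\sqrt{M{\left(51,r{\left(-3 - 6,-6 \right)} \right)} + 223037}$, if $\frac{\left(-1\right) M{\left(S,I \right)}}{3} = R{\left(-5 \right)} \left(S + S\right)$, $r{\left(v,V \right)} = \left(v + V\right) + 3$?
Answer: $7 \sqrt{4583} \approx 473.88$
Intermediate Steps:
$r{\left(v,V \right)} = 3 + V + v$ ($r{\left(v,V \right)} = \left(V + v\right) + 3 = 3 + V + v$)
$M{\left(S,I \right)} = 30 S$ ($M{\left(S,I \right)} = - 3 \left(- 5 \left(S + S\right)\right) = - 3 \left(- 5 \cdot 2 S\right) = - 3 \left(- 10 S\right) = 30 S$)
$\sqrt{M{\left(51,r{\left(-3 - 6,-6 \right)} \right)} + 223037} = \sqrt{30 \cdot 51 + 223037} = \sqrt{1530 + 223037} = \sqrt{224567} = 7 \sqrt{4583}$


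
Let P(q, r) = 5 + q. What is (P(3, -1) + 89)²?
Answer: 9409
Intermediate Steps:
(P(3, -1) + 89)² = ((5 + 3) + 89)² = (8 + 89)² = 97² = 9409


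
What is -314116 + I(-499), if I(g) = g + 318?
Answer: -314297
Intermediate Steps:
I(g) = 318 + g
-314116 + I(-499) = -314116 + (318 - 499) = -314116 - 181 = -314297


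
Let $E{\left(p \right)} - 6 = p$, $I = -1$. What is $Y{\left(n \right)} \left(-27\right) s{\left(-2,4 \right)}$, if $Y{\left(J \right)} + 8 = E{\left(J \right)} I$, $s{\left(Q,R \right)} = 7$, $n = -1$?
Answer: $2457$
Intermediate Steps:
$E{\left(p \right)} = 6 + p$
$Y{\left(J \right)} = -14 - J$ ($Y{\left(J \right)} = -8 + \left(6 + J\right) \left(-1\right) = -8 - \left(6 + J\right) = -14 - J$)
$Y{\left(n \right)} \left(-27\right) s{\left(-2,4 \right)} = \left(-14 - -1\right) \left(-27\right) 7 = \left(-14 + 1\right) \left(-27\right) 7 = \left(-13\right) \left(-27\right) 7 = 351 \cdot 7 = 2457$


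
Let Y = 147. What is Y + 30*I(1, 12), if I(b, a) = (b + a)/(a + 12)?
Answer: 653/4 ≈ 163.25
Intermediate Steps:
I(b, a) = (a + b)/(12 + a)
Y + 30*I(1, 12) = 147 + 30*((12 + 1)/(12 + 12)) = 147 + 30*(13/24) = 147 + 65/4 = 653/4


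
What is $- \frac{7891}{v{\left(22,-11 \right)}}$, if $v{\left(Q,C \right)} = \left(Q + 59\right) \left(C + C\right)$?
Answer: $\frac{7891}{1782} \approx 4.4282$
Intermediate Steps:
$v{\left(Q,C \right)} = 2 C \left(59 + Q\right)$ ($v{\left(Q,C \right)} = \left(59 + Q\right) 2 C = 2 C \left(59 + Q\right)$)
$- \frac{7891}{v{\left(22,-11 \right)}} = - \frac{7891}{2 \left(-11\right) \left(59 + 22\right)} = - \frac{7891}{2 \left(-11\right) 81} = - \frac{7891}{-1782} = \left(-7891\right) \left(- \frac{1}{1782}\right) = \frac{7891}{1782}$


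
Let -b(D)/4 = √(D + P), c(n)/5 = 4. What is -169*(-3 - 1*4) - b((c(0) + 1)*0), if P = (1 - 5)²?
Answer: 1199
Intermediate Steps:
c(n) = 20 (c(n) = 5*4 = 20)
P = 16 (P = (-4)² = 16)
b(D) = -4*√(16 + D) (b(D) = -4*√(D + 16) = -4*√(16 + D))
-169*(-3 - 1*4) - b((c(0) + 1)*0) = -169*(-3 - 1*4) - (-4)*√(16 + (20 + 1)*0) = -169*(-3 - 4) - (-4)*√(16 + 21*0) = -169*(-7) - (-4)*√(16 + 0) = 1183 - (-4)*√16 = 1183 - (-4)*4 = 1183 - 1*(-16) = 1183 + 16 = 1199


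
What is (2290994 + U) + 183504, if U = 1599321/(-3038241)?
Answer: 2506039892899/1012747 ≈ 2.4745e+6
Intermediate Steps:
U = -533107/1012747 (U = 1599321*(-1/3038241) = -533107/1012747 ≈ -0.52640)
(2290994 + U) + 183504 = (2290994 - 533107/1012747) + 183504 = 2320196767411/1012747 + 183504 = 2506039892899/1012747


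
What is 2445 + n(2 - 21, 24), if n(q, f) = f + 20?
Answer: 2489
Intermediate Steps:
n(q, f) = 20 + f
2445 + n(2 - 21, 24) = 2445 + (20 + 24) = 2445 + 44 = 2489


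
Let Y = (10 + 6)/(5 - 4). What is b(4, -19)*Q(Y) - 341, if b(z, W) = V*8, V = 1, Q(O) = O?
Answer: -213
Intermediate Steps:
Y = 16 (Y = 16/1 = 16*1 = 16)
b(z, W) = 8 (b(z, W) = 1*8 = 8)
b(4, -19)*Q(Y) - 341 = 8*16 - 341 = 128 - 341 = -213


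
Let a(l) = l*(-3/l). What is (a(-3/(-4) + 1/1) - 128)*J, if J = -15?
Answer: 1965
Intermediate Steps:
a(l) = -3
(a(-3/(-4) + 1/1) - 128)*J = (-3 - 128)*(-15) = -131*(-15) = 1965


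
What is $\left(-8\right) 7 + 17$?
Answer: $-39$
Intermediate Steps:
$\left(-8\right) 7 + 17 = -56 + 17 = -39$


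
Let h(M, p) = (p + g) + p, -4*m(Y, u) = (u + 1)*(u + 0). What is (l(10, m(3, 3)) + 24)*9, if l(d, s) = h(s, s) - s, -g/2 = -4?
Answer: 261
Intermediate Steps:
g = 8 (g = -2*(-4) = 8)
m(Y, u) = -u*(1 + u)/4 (m(Y, u) = -(u + 1)*(u + 0)/4 = -(1 + u)*u/4 = -u*(1 + u)/4)
h(M, p) = 8 + 2*p (h(M, p) = (p + 8) + p = (8 + p) + p = 8 + 2*p)
l(d, s) = 8 + s (l(d, s) = (8 + 2*s) - s = 8 + s)
(l(10, m(3, 3)) + 24)*9 = ((8 - ¼*3*(1 + 3)) + 24)*9 = ((8 - ¼*3*4) + 24)*9 = ((8 - 3) + 24)*9 = (5 + 24)*9 = 29*9 = 261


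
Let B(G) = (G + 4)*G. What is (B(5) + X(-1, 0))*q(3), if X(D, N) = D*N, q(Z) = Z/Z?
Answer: 45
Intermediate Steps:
B(G) = G*(4 + G) (B(G) = (4 + G)*G = G*(4 + G))
q(Z) = 1
(B(5) + X(-1, 0))*q(3) = (5*(4 + 5) - 1*0)*1 = (5*9 + 0)*1 = (45 + 0)*1 = 45*1 = 45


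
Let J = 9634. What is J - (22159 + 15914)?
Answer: -28439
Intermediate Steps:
J - (22159 + 15914) = 9634 - (22159 + 15914) = 9634 - 1*38073 = 9634 - 38073 = -28439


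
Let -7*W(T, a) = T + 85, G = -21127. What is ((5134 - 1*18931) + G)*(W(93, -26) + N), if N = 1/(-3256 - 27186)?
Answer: 94621042546/106547 ≈ 8.8807e+5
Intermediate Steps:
W(T, a) = -85/7 - T/7 (W(T, a) = -(T + 85)/7 = -(85 + T)/7 = -85/7 - T/7)
N = -1/30442 (N = 1/(-30442) = -1/30442 ≈ -3.2849e-5)
((5134 - 1*18931) + G)*(W(93, -26) + N) = ((5134 - 1*18931) - 21127)*((-85/7 - ⅐*93) - 1/30442) = ((5134 - 18931) - 21127)*((-85/7 - 93/7) - 1/30442) = (-13797 - 21127)*(-178/7 - 1/30442) = -34924*(-5418683/213094) = 94621042546/106547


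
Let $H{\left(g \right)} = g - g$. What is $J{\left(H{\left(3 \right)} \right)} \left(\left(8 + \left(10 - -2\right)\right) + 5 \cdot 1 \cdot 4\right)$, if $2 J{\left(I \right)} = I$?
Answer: $0$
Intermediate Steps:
$H{\left(g \right)} = 0$
$J{\left(I \right)} = \frac{I}{2}$
$J{\left(H{\left(3 \right)} \right)} \left(\left(8 + \left(10 - -2\right)\right) + 5 \cdot 1 \cdot 4\right) = \frac{1}{2} \cdot 0 \left(\left(8 + \left(10 - -2\right)\right) + 5 \cdot 1 \cdot 4\right) = 0 \left(\left(8 + \left(10 + 2\right)\right) + 5 \cdot 4\right) = 0 \left(\left(8 + 12\right) + 20\right) = 0 \left(20 + 20\right) = 0 \cdot 40 = 0$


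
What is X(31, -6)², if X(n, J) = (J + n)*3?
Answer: 5625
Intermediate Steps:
X(n, J) = 3*J + 3*n
X(31, -6)² = (3*(-6) + 3*31)² = (-18 + 93)² = 75² = 5625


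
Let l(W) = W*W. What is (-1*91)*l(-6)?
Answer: -3276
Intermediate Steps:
l(W) = W²
(-1*91)*l(-6) = -1*91*(-6)² = -91*36 = -3276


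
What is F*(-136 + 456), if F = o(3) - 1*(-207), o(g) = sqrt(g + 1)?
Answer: 66880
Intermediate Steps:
o(g) = sqrt(1 + g)
F = 209 (F = sqrt(1 + 3) - 1*(-207) = sqrt(4) + 207 = 2 + 207 = 209)
F*(-136 + 456) = 209*(-136 + 456) = 209*320 = 66880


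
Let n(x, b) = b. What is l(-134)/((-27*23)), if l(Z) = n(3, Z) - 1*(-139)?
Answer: -5/621 ≈ -0.0080515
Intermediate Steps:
l(Z) = 139 + Z (l(Z) = Z - 1*(-139) = Z + 139 = 139 + Z)
l(-134)/((-27*23)) = (139 - 134)/((-27*23)) = 5/(-621) = 5*(-1/621) = -5/621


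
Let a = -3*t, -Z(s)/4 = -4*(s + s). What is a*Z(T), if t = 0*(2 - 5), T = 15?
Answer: 0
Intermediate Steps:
t = 0 (t = 0*(-3) = 0)
Z(s) = 32*s (Z(s) = -(-16)*(s + s) = -(-16)*2*s = -(-32)*s = 32*s)
a = 0 (a = -3*0 = 0)
a*Z(T) = 0*(32*15) = 0*480 = 0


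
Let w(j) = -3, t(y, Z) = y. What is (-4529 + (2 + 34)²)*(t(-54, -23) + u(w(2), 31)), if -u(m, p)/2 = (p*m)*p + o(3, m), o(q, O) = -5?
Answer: -18499226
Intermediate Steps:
u(m, p) = 10 - 2*m*p² (u(m, p) = -2*((p*m)*p - 5) = -2*((m*p)*p - 5) = -2*(m*p² - 5) = -2*(-5 + m*p²) = 10 - 2*m*p²)
(-4529 + (2 + 34)²)*(t(-54, -23) + u(w(2), 31)) = (-4529 + (2 + 34)²)*(-54 + (10 - 2*(-3)*31²)) = (-4529 + 36²)*(-54 + (10 - 2*(-3)*961)) = (-4529 + 1296)*(-54 + (10 + 5766)) = -3233*(-54 + 5776) = -3233*5722 = -18499226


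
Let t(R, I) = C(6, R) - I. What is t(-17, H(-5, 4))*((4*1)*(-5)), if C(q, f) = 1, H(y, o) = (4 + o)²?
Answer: 1260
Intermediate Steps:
t(R, I) = 1 - I
t(-17, H(-5, 4))*((4*1)*(-5)) = (1 - (4 + 4)²)*((4*1)*(-5)) = (1 - 1*8²)*(4*(-5)) = (1 - 1*64)*(-20) = (1 - 64)*(-20) = -63*(-20) = 1260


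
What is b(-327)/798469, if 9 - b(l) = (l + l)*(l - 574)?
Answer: -589245/798469 ≈ -0.73797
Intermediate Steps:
b(l) = 9 - 2*l*(-574 + l) (b(l) = 9 - (l + l)*(l - 574) = 9 - 2*l*(-574 + l))
b(-327)/798469 = (9 - 2*(-327)**2 + 1148*(-327))/798469 = (9 - 2*106929 - 375396)*(1/798469) = (9 - 213858 - 375396)*(1/798469) = -589245*1/798469 = -589245/798469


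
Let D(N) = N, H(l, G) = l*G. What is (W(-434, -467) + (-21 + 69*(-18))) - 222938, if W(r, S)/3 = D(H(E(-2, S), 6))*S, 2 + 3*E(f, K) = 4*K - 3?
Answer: 5023945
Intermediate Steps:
E(f, K) = -5/3 + 4*K/3 (E(f, K) = -⅔ + (4*K - 3)/3 = -⅔ + (-3 + 4*K)/3 = -⅔ + (-1 + 4*K/3) = -5/3 + 4*K/3)
H(l, G) = G*l
W(r, S) = 3*S*(-10 + 8*S) (W(r, S) = 3*((6*(-5/3 + 4*S/3))*S) = 3*((-10 + 8*S)*S) = 3*(S*(-10 + 8*S)) = 3*S*(-10 + 8*S))
(W(-434, -467) + (-21 + 69*(-18))) - 222938 = (6*(-467)*(-5 + 4*(-467)) + (-21 + 69*(-18))) - 222938 = (6*(-467)*(-5 - 1868) + (-21 - 1242)) - 222938 = (6*(-467)*(-1873) - 1263) - 222938 = (5248146 - 1263) - 222938 = 5246883 - 222938 = 5023945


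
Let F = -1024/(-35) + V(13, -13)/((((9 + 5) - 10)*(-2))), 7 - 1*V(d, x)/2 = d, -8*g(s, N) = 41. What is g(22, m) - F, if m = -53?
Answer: -10047/280 ≈ -35.882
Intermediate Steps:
g(s, N) = -41/8 (g(s, N) = -⅛*41 = -41/8)
V(d, x) = 14 - 2*d
F = 2153/70 (F = -1024/(-35) + (14 - 2*13)/((((9 + 5) - 10)*(-2))) = -1024*(-1/35) + (14 - 26)/(((14 - 10)*(-2))) = 1024/35 - 12/(4*(-2)) = 1024/35 - 12/(-8) = 1024/35 - 12*(-⅛) = 1024/35 + 3/2 = 2153/70 ≈ 30.757)
g(22, m) - F = -41/8 - 1*2153/70 = -41/8 - 2153/70 = -10047/280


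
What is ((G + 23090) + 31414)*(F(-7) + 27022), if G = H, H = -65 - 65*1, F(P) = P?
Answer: 1468913610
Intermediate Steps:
H = -130 (H = -65 - 65 = -130)
G = -130
((G + 23090) + 31414)*(F(-7) + 27022) = ((-130 + 23090) + 31414)*(-7 + 27022) = (22960 + 31414)*27015 = 54374*27015 = 1468913610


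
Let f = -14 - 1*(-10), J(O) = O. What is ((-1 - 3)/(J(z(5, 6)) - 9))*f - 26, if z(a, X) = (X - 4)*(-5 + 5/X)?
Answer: -350/13 ≈ -26.923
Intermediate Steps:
z(a, X) = (-5 + 5/X)*(-4 + X) (z(a, X) = (-4 + X)*(-5 + 5/X) = (-5 + 5/X)*(-4 + X))
f = -4 (f = -14 + 10 = -4)
((-1 - 3)/(J(z(5, 6)) - 9))*f - 26 = ((-1 - 3)/((25 - 20/6 - 5*6) - 9))*(-4) - 26 = -4/((25 - 20*⅙ - 30) - 9)*(-4) - 26 = -4/((25 - 10/3 - 30) - 9)*(-4) - 26 = -4/(-25/3 - 9)*(-4) - 26 = -4/(-52/3)*(-4) - 26 = -4*(-3/52)*(-4) - 26 = (3/13)*(-4) - 26 = -12/13 - 26 = -350/13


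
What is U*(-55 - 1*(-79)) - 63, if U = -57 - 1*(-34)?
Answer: -615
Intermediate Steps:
U = -23 (U = -57 + 34 = -23)
U*(-55 - 1*(-79)) - 63 = -23*(-55 - 1*(-79)) - 63 = -23*(-55 + 79) - 63 = -23*24 - 63 = -552 - 63 = -615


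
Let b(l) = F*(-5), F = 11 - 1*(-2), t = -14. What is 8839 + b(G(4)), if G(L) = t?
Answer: 8774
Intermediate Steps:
G(L) = -14
F = 13 (F = 11 + 2 = 13)
b(l) = -65 (b(l) = 13*(-5) = -65)
8839 + b(G(4)) = 8839 - 65 = 8774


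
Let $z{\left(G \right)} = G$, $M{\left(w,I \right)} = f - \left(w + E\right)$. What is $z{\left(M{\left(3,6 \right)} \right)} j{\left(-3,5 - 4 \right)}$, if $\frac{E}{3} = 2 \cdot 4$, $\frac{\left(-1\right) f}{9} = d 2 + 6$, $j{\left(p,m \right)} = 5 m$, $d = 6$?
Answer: $-945$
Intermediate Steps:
$f = -162$ ($f = - 9 \left(6 \cdot 2 + 6\right) = - 9 \left(12 + 6\right) = \left(-9\right) 18 = -162$)
$E = 24$ ($E = 3 \cdot 2 \cdot 4 = 3 \cdot 8 = 24$)
$M{\left(w,I \right)} = -186 - w$ ($M{\left(w,I \right)} = -162 - \left(w + 24\right) = -162 - \left(24 + w\right) = -186 - w$)
$z{\left(M{\left(3,6 \right)} \right)} j{\left(-3,5 - 4 \right)} = \left(-186 - 3\right) 5 \left(5 - 4\right) = - 189 \cdot 5 \cdot 1 = \left(-189\right) 5 = -945$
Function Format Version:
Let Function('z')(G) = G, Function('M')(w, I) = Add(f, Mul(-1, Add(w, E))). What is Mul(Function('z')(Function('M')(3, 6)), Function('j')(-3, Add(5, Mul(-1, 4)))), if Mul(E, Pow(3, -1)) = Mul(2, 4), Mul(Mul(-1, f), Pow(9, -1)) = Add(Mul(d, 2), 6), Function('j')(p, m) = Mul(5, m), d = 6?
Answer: -945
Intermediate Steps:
f = -162 (f = Mul(-9, Add(Mul(6, 2), 6)) = Mul(-9, Add(12, 6)) = Mul(-9, 18) = -162)
E = 24 (E = Mul(3, Mul(2, 4)) = Mul(3, 8) = 24)
Function('M')(w, I) = Add(-186, Mul(-1, w)) (Function('M')(w, I) = Add(-162, Mul(-1, Add(w, 24))) = Add(-162, Mul(-1, Add(24, w))) = Add(-162, Add(-24, Mul(-1, w))) = Add(-186, Mul(-1, w)))
Mul(Function('z')(Function('M')(3, 6)), Function('j')(-3, Add(5, Mul(-1, 4)))) = Mul(Add(-186, Mul(-1, 3)), Mul(5, Add(5, Mul(-1, 4)))) = Mul(Add(-186, -3), Mul(5, Add(5, -4))) = Mul(-189, Mul(5, 1)) = Mul(-189, 5) = -945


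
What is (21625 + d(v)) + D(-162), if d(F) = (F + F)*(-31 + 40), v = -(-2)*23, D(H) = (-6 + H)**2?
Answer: 50677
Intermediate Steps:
v = 46 (v = -2*(-23) = 46)
d(F) = 18*F (d(F) = (2*F)*9 = 18*F)
(21625 + d(v)) + D(-162) = (21625 + 18*46) + (-6 - 162)**2 = (21625 + 828) + (-168)**2 = 22453 + 28224 = 50677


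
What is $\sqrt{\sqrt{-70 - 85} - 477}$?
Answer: $\sqrt{-477 + i \sqrt{155}} \approx 0.285 + 21.842 i$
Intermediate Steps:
$\sqrt{\sqrt{-70 - 85} - 477} = \sqrt{\sqrt{-155} - 477} = \sqrt{i \sqrt{155} - 477} = \sqrt{-477 + i \sqrt{155}}$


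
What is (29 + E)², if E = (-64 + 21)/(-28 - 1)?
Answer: 781456/841 ≈ 929.20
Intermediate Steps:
E = 43/29 (E = -43/(-29) = -43*(-1/29) = 43/29 ≈ 1.4828)
(29 + E)² = (29 + 43/29)² = (884/29)² = 781456/841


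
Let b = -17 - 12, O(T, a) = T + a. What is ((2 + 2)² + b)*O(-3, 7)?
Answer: -52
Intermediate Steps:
b = -29
((2 + 2)² + b)*O(-3, 7) = ((2 + 2)² - 29)*(-3 + 7) = (4² - 29)*4 = (16 - 29)*4 = -13*4 = -52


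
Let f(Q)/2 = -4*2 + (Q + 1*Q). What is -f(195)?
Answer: -764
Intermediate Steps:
f(Q) = -16 + 4*Q (f(Q) = 2*(-4*2 + (Q + 1*Q)) = 2*(-8 + (Q + Q)) = 2*(-8 + 2*Q) = -16 + 4*Q)
-f(195) = -(-16 + 4*195) = -(-16 + 780) = -1*764 = -764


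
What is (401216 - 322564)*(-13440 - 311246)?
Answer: -25537203272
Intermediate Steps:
(401216 - 322564)*(-13440 - 311246) = 78652*(-324686) = -25537203272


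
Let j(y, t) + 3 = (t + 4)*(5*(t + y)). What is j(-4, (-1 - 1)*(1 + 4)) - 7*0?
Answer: 417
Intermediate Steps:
j(y, t) = -3 + (4 + t)*(5*t + 5*y) (j(y, t) = -3 + (t + 4)*(5*(t + y)) = -3 + (4 + t)*(5*t + 5*y))
j(-4, (-1 - 1)*(1 + 4)) - 7*0 = (-3 + 5*((-1 - 1)*(1 + 4))² + 20*((-1 - 1)*(1 + 4)) + 20*(-4) + 5*((-1 - 1)*(1 + 4))*(-4)) - 7*0 = (-3 + 5*(-2*5)² + 20*(-2*5) - 80 + 5*(-2*5)*(-4)) + 0 = (-3 + 5*(-10)² + 20*(-10) - 80 + 5*(-10)*(-4)) + 0 = (-3 + 5*100 - 200 - 80 + 200) + 0 = (-3 + 500 - 200 - 80 + 200) + 0 = 417 + 0 = 417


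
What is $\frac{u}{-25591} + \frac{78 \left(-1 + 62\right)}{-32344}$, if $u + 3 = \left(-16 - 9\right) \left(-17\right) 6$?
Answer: $- \frac{7851621}{31835204} \approx -0.24663$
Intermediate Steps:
$u = 2547$ ($u = -3 + \left(-16 - 9\right) \left(-17\right) 6 = -3 + \left(-25\right) \left(-17\right) 6 = -3 + 425 \cdot 6 = -3 + 2550 = 2547$)
$\frac{u}{-25591} + \frac{78 \left(-1 + 62\right)}{-32344} = \frac{2547}{-25591} + \frac{78 \left(-1 + 62\right)}{-32344} = 2547 \left(- \frac{1}{25591}\right) + 78 \cdot 61 \left(- \frac{1}{32344}\right) = - \frac{2547}{25591} + 4758 \left(- \frac{1}{32344}\right) = - \frac{2547}{25591} - \frac{183}{1244} = - \frac{7851621}{31835204}$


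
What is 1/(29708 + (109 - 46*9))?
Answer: 1/29403 ≈ 3.4010e-5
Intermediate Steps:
1/(29708 + (109 - 46*9)) = 1/(29708 + (109 - 414)) = 1/(29708 - 305) = 1/29403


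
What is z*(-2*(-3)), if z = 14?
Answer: 84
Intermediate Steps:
z*(-2*(-3)) = 14*(-2*(-3)) = 14*6 = 84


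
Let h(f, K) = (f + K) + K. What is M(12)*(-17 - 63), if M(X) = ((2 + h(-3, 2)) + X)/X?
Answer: -100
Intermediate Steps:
h(f, K) = f + 2*K (h(f, K) = (K + f) + K = f + 2*K)
M(X) = (3 + X)/X (M(X) = ((2 + (-3 + 2*2)) + X)/X = ((2 + (-3 + 4)) + X)/X = ((2 + 1) + X)/X = (3 + X)/X)
M(12)*(-17 - 63) = ((3 + 12)/12)*(-17 - 63) = ((1/12)*15)*(-80) = (5/4)*(-80) = -100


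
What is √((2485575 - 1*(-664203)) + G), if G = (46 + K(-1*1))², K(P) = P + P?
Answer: √3151714 ≈ 1775.3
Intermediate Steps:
K(P) = 2*P
G = 1936 (G = (46 + 2*(-1*1))² = (46 + 2*(-1))² = (46 - 2)² = 44² = 1936)
√((2485575 - 1*(-664203)) + G) = √((2485575 - 1*(-664203)) + 1936) = √((2485575 + 664203) + 1936) = √(3149778 + 1936) = √3151714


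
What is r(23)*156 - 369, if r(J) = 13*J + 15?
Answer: 48615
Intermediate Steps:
r(J) = 15 + 13*J
r(23)*156 - 369 = (15 + 13*23)*156 - 369 = (15 + 299)*156 - 369 = 314*156 - 369 = 48984 - 369 = 48615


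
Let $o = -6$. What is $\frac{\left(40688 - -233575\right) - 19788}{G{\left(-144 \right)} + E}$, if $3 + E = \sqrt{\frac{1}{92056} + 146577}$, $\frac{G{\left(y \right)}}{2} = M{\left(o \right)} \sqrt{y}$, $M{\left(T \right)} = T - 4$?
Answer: $\frac{11712975300}{-138084 + \sqrt{310534629291382} - 11046720 i} \approx 478.79 + 302.51 i$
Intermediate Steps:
$M{\left(T \right)} = -4 + T$
$G{\left(y \right)} = - 20 \sqrt{y}$ ($G{\left(y \right)} = 2 \left(-4 - 6\right) \sqrt{y} = 2 \left(- 10 \sqrt{y}\right) = - 20 \sqrt{y}$)
$E = -3 + \frac{\sqrt{310534629291382}}{46028}$ ($E = -3 + \sqrt{\frac{1}{92056} + 146577} = -3 + \sqrt{\frac{13493292313}{92056}} = -3 + \frac{\sqrt{310534629291382}}{46028} \approx 379.85$)
$\frac{\left(40688 - -233575\right) - 19788}{G{\left(-144 \right)} + E} = \frac{\left(40688 - -233575\right) - 19788}{- 20 \sqrt{-144} - \left(3 - \frac{\sqrt{310534629291382}}{46028}\right)} = \frac{\left(40688 + 233575\right) - 19788}{- 20 \cdot 12 i - \left(3 - \frac{\sqrt{310534629291382}}{46028}\right)} = \frac{274263 - 19788}{- 240 i - \left(3 - \frac{\sqrt{310534629291382}}{46028}\right)} = \frac{254475}{-3 - 240 i + \frac{\sqrt{310534629291382}}{46028}}$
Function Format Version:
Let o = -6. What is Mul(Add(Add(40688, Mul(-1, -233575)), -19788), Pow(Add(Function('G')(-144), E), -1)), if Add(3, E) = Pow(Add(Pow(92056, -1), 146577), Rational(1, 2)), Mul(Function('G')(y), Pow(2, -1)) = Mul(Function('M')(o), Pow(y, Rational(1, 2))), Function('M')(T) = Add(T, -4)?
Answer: Mul(11712975300, Pow(Add(-138084, Pow(310534629291382, Rational(1, 2)), Mul(-11046720, I)), -1)) ≈ Add(478.79, Mul(302.51, I))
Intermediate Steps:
Function('M')(T) = Add(-4, T)
Function('G')(y) = Mul(-20, Pow(y, Rational(1, 2))) (Function('G')(y) = Mul(2, Mul(Add(-4, -6), Pow(y, Rational(1, 2)))) = Mul(2, Mul(-10, Pow(y, Rational(1, 2)))) = Mul(-20, Pow(y, Rational(1, 2))))
E = Add(-3, Mul(Rational(1, 46028), Pow(310534629291382, Rational(1, 2)))) (E = Add(-3, Pow(Add(Pow(92056, -1), 146577), Rational(1, 2))) = Add(-3, Pow(Add(Rational(1, 92056), 146577), Rational(1, 2))) = Add(-3, Pow(Rational(13493292313, 92056), Rational(1, 2))) = Add(-3, Mul(Rational(1, 46028), Pow(310534629291382, Rational(1, 2)))) ≈ 379.85)
Mul(Add(Add(40688, Mul(-1, -233575)), -19788), Pow(Add(Function('G')(-144), E), -1)) = Mul(Add(Add(40688, Mul(-1, -233575)), -19788), Pow(Add(Mul(-20, Pow(-144, Rational(1, 2))), Add(-3, Mul(Rational(1, 46028), Pow(310534629291382, Rational(1, 2))))), -1)) = Mul(Add(Add(40688, 233575), -19788), Pow(Add(Mul(-20, Mul(12, I)), Add(-3, Mul(Rational(1, 46028), Pow(310534629291382, Rational(1, 2))))), -1)) = Mul(Add(274263, -19788), Pow(Add(Mul(-240, I), Add(-3, Mul(Rational(1, 46028), Pow(310534629291382, Rational(1, 2))))), -1)) = Mul(254475, Pow(Add(-3, Mul(-240, I), Mul(Rational(1, 46028), Pow(310534629291382, Rational(1, 2)))), -1))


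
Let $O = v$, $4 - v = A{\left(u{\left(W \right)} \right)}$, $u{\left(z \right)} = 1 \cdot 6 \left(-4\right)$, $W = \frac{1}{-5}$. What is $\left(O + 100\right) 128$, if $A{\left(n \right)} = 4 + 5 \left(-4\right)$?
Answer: $15360$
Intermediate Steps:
$W = - \frac{1}{5} \approx -0.2$
$u{\left(z \right)} = -24$ ($u{\left(z \right)} = 6 \left(-4\right) = -24$)
$A{\left(n \right)} = -16$ ($A{\left(n \right)} = 4 - 20 = -16$)
$v = 20$ ($v = 4 - -16 = 4 + 16 = 20$)
$O = 20$
$\left(O + 100\right) 128 = \left(20 + 100\right) 128 = 120 \cdot 128 = 15360$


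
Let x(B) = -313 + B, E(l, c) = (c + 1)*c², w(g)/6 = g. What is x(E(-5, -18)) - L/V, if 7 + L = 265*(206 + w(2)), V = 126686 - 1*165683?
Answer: -226943774/38997 ≈ -5819.5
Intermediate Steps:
w(g) = 6*g
E(l, c) = c²*(1 + c) (E(l, c) = (1 + c)*c² = c²*(1 + c))
V = -38997 (V = 126686 - 165683 = -38997)
L = 57763 (L = -7 + 265*(206 + 6*2) = -7 + 265*(206 + 12) = -7 + 265*218 = -7 + 57770 = 57763)
x(E(-5, -18)) - L/V = (-313 + (-18)²*(1 - 18)) - 57763/(-38997) = (-313 + 324*(-17)) - 57763*(-1)/38997 = (-313 - 5508) - 1*(-57763/38997) = -5821 + 57763/38997 = -226943774/38997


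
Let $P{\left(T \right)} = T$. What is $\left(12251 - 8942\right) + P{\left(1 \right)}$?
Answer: $3310$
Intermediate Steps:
$\left(12251 - 8942\right) + P{\left(1 \right)} = \left(12251 - 8942\right) + 1 = 3309 + 1 = 3310$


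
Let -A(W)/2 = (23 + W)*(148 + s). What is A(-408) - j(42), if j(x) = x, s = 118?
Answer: 204778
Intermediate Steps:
A(W) = -12236 - 532*W (A(W) = -2*(23 + W)*(148 + 118) = -2*(23 + W)*266 = -2*(6118 + 266*W) = -12236 - 532*W)
A(-408) - j(42) = (-12236 - 532*(-408)) - 1*42 = (-12236 + 217056) - 42 = 204820 - 42 = 204778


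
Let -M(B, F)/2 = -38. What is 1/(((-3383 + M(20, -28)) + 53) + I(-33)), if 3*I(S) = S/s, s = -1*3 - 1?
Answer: -4/13005 ≈ -0.00030757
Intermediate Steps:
s = -4 (s = -3 - 1 = -4)
M(B, F) = 76 (M(B, F) = -2*(-38) = 76)
I(S) = -S/12 (I(S) = (S/(-4))/3 = (S*(-¼))/3 = (-S/4)/3 = -S/12)
1/(((-3383 + M(20, -28)) + 53) + I(-33)) = 1/(((-3383 + 76) + 53) - 1/12*(-33)) = 1/((-3307 + 53) + 11/4) = 1/(-3254 + 11/4) = 1/(-13005/4) = -4/13005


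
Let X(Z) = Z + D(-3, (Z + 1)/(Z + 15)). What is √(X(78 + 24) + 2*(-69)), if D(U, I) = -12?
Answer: 4*I*√3 ≈ 6.9282*I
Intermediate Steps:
X(Z) = -12 + Z (X(Z) = Z - 12 = -12 + Z)
√(X(78 + 24) + 2*(-69)) = √((-12 + (78 + 24)) + 2*(-69)) = √((-12 + 102) - 138) = √(90 - 138) = √(-48) = 4*I*√3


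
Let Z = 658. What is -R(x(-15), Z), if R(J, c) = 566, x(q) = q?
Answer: -566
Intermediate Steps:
-R(x(-15), Z) = -1*566 = -566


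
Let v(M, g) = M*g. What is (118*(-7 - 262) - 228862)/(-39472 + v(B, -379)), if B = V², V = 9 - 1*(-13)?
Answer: 3429/2933 ≈ 1.1691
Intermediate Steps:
V = 22 (V = 9 + 13 = 22)
B = 484 (B = 22² = 484)
(118*(-7 - 262) - 228862)/(-39472 + v(B, -379)) = (118*(-7 - 262) - 228862)/(-39472 + 484*(-379)) = (118*(-269) - 228862)/(-39472 - 183436) = (-31742 - 228862)/(-222908) = -260604*(-1/222908) = 3429/2933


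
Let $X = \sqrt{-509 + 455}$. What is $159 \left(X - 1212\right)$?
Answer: $-192708 + 477 i \sqrt{6} \approx -1.9271 \cdot 10^{5} + 1168.4 i$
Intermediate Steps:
$X = 3 i \sqrt{6}$ ($X = \sqrt{-54} = 3 i \sqrt{6} \approx 7.3485 i$)
$159 \left(X - 1212\right) = 159 \left(3 i \sqrt{6} - 1212\right) = 159 \left(-1212 + 3 i \sqrt{6}\right) = -192708 + 477 i \sqrt{6}$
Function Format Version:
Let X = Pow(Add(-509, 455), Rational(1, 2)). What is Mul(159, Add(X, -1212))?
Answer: Add(-192708, Mul(477, I, Pow(6, Rational(1, 2)))) ≈ Add(-1.9271e+5, Mul(1168.4, I))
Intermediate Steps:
X = Mul(3, I, Pow(6, Rational(1, 2))) (X = Pow(-54, Rational(1, 2)) = Mul(3, I, Pow(6, Rational(1, 2))) ≈ Mul(7.3485, I))
Mul(159, Add(X, -1212)) = Mul(159, Add(Mul(3, I, Pow(6, Rational(1, 2))), -1212)) = Mul(159, Add(-1212, Mul(3, I, Pow(6, Rational(1, 2))))) = Add(-192708, Mul(477, I, Pow(6, Rational(1, 2))))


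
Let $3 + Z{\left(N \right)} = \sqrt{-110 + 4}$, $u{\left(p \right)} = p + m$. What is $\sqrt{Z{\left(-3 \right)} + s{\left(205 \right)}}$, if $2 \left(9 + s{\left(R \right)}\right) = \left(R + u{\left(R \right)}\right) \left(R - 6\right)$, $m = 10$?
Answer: $\sqrt{41778 + i \sqrt{106}} \approx 204.4 + 0.025 i$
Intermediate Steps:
$u{\left(p \right)} = 10 + p$ ($u{\left(p \right)} = p + 10 = 10 + p$)
$s{\left(R \right)} = -9 + \frac{\left(-6 + R\right) \left(10 + 2 R\right)}{2}$ ($s{\left(R \right)} = -9 + \frac{\left(R + \left(10 + R\right)\right) \left(R - 6\right)}{2} = -9 + \frac{\left(10 + 2 R\right) \left(-6 + R\right)}{2} = -9 + \frac{\left(-6 + R\right) \left(10 + 2 R\right)}{2}$)
$Z{\left(N \right)} = -3 + i \sqrt{106}$ ($Z{\left(N \right)} = -3 + \sqrt{-110 + 4} = -3 + \sqrt{-106} = -3 + i \sqrt{106}$)
$\sqrt{Z{\left(-3 \right)} + s{\left(205 \right)}} = \sqrt{\left(-3 + i \sqrt{106}\right) - \left(244 - 42025\right)} = \sqrt{\left(-3 + i \sqrt{106}\right) - -41781} = \sqrt{\left(-3 + i \sqrt{106}\right) + 41781} = \sqrt{41778 + i \sqrt{106}}$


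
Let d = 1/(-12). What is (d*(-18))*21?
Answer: 63/2 ≈ 31.500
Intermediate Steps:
d = -1/12 ≈ -0.083333
(d*(-18))*21 = -1/12*(-18)*21 = (3/2)*21 = 63/2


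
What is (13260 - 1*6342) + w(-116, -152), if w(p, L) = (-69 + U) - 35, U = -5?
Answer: 6809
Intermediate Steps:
w(p, L) = -109 (w(p, L) = (-69 - 5) - 35 = -74 - 35 = -109)
(13260 - 1*6342) + w(-116, -152) = (13260 - 1*6342) - 109 = (13260 - 6342) - 109 = 6918 - 109 = 6809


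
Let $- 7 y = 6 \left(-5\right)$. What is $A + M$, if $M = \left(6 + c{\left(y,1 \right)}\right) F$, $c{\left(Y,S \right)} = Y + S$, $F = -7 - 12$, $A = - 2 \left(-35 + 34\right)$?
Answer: $- \frac{1487}{7} \approx -212.43$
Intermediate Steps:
$y = \frac{30}{7}$ ($y = - \frac{6 \left(-5\right)}{7} = \left(- \frac{1}{7}\right) \left(-30\right) = \frac{30}{7} \approx 4.2857$)
$A = 2$ ($A = \left(-2\right) \left(-1\right) = 2$)
$F = -19$
$c{\left(Y,S \right)} = S + Y$
$M = - \frac{1501}{7}$ ($M = \left(6 + \left(1 + \frac{30}{7}\right)\right) \left(-19\right) = \left(6 + \frac{37}{7}\right) \left(-19\right) = \frac{79}{7} \left(-19\right) = - \frac{1501}{7} \approx -214.43$)
$A + M = 2 - \frac{1501}{7} = - \frac{1487}{7}$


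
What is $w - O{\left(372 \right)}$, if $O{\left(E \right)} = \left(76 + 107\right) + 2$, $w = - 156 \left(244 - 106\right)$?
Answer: $-21713$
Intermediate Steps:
$w = -21528$ ($w = \left(-156\right) 138 = -21528$)
$O{\left(E \right)} = 185$ ($O{\left(E \right)} = 183 + 2 = 185$)
$w - O{\left(372 \right)} = -21528 - 185 = -21713$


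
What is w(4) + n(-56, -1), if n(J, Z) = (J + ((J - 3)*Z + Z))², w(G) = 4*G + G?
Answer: 24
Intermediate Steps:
w(G) = 5*G
n(J, Z) = (J + Z + Z*(-3 + J))² (n(J, Z) = (J + ((-3 + J)*Z + Z))² = (J + (Z*(-3 + J) + Z))² = (J + (Z + Z*(-3 + J)))² = (J + Z + Z*(-3 + J))²)
w(4) + n(-56, -1) = 5*4 + (-56 - 2*(-1) - 56*(-1))² = 20 + (-56 + 2 + 56)² = 20 + 2² = 20 + 4 = 24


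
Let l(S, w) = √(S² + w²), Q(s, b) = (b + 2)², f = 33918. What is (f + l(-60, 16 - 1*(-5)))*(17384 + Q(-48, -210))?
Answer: 2057058864 + 181944*√449 ≈ 2.0609e+9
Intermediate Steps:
Q(s, b) = (2 + b)²
(f + l(-60, 16 - 1*(-5)))*(17384 + Q(-48, -210)) = (33918 + √((-60)² + (16 - 1*(-5))²))*(17384 + (2 - 210)²) = (33918 + √(3600 + (16 + 5)²))*(17384 + (-208)²) = (33918 + √(3600 + 21²))*(17384 + 43264) = (33918 + √(3600 + 441))*60648 = (33918 + √4041)*60648 = (33918 + 3*√449)*60648 = 2057058864 + 181944*√449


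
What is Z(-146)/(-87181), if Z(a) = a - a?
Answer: 0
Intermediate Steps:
Z(a) = 0
Z(-146)/(-87181) = 0/(-87181) = 0*(-1/87181) = 0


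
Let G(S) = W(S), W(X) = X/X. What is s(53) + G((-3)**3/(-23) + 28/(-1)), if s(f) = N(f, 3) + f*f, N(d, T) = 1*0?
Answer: 2810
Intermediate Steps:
N(d, T) = 0
W(X) = 1
G(S) = 1
s(f) = f**2 (s(f) = 0 + f*f = 0 + f**2 = f**2)
s(53) + G((-3)**3/(-23) + 28/(-1)) = 53**2 + 1 = 2809 + 1 = 2810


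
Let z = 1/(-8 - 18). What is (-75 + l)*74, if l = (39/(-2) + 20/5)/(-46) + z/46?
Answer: -1652013/299 ≈ -5525.1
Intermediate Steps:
z = -1/26 (z = 1/(-26) = -1/26 ≈ -0.038462)
l = 201/598 (l = (39/(-2) + 20/5)/(-46) - 1/26/46 = (39*(-½) + 20*(⅕))*(-1/46) - 1/26*1/46 = (-39/2 + 4)*(-1/46) - 1/1196 = -31/2*(-1/46) - 1/1196 = 31/92 - 1/1196 = 201/598 ≈ 0.33612)
(-75 + l)*74 = (-75 + 201/598)*74 = -44649/598*74 = -1652013/299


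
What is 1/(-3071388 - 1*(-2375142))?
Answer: -1/696246 ≈ -1.4363e-6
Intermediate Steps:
1/(-3071388 - 1*(-2375142)) = 1/(-3071388 + 2375142) = 1/(-696246) = -1/696246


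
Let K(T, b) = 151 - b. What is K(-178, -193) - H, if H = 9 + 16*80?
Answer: -945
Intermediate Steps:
H = 1289 (H = 9 + 1280 = 1289)
K(-178, -193) - H = (151 - 1*(-193)) - 1*1289 = (151 + 193) - 1289 = 344 - 1289 = -945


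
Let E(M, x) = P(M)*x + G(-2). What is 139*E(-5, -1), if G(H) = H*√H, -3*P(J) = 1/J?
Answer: -139/15 - 278*I*√2 ≈ -9.2667 - 393.15*I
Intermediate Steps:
P(J) = -1/(3*J)
G(H) = H^(3/2)
E(M, x) = -2*I*√2 - x/(3*M) (E(M, x) = (-1/(3*M))*x + (-2)^(3/2) = -x/(3*M) - 2*I*√2 = -2*I*√2 - x/(3*M))
139*E(-5, -1) = 139*(-2*I*√2 - ⅓*(-1)/(-5)) = 139*(-2*I*√2 - ⅓*(-1)*(-⅕)) = 139*(-2*I*√2 - 1/15) = 139*(-1/15 - 2*I*√2) = -139/15 - 278*I*√2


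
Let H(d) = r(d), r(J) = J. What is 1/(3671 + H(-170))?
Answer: 1/3501 ≈ 0.00028563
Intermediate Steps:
H(d) = d
1/(3671 + H(-170)) = 1/(3671 - 170) = 1/3501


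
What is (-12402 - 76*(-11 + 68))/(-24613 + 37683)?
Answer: -8367/6535 ≈ -1.2803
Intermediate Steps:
(-12402 - 76*(-11 + 68))/(-24613 + 37683) = (-12402 - 76*57)/13070 = (-12402 - 4332)*(1/13070) = -16734*1/13070 = -8367/6535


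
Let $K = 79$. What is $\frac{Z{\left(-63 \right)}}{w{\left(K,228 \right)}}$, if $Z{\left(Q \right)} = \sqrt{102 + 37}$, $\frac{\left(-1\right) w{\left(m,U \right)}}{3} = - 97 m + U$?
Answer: $\frac{\sqrt{139}}{22305} \approx 0.00052857$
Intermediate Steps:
$w{\left(m,U \right)} = - 3 U + 291 m$ ($w{\left(m,U \right)} = - 3 \left(- 97 m + U\right) = - 3 \left(U - 97 m\right) = - 3 U + 291 m$)
$Z{\left(Q \right)} = \sqrt{139}$
$\frac{Z{\left(-63 \right)}}{w{\left(K,228 \right)}} = \frac{\sqrt{139}}{\left(-3\right) 228 + 291 \cdot 79} = \frac{\sqrt{139}}{-684 + 22989} = \frac{\sqrt{139}}{22305}$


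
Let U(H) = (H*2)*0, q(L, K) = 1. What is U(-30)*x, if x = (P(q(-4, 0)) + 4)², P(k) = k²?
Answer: 0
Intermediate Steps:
U(H) = 0 (U(H) = (2*H)*0 = 0)
x = 25 (x = (1² + 4)² = (1 + 4)² = 5² = 25)
U(-30)*x = 0*25 = 0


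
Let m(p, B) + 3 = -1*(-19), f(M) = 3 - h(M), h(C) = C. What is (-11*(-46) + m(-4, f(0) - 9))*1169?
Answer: 610218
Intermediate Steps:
f(M) = 3 - M
m(p, B) = 16 (m(p, B) = -3 - 1*(-19) = -3 + 19 = 16)
(-11*(-46) + m(-4, f(0) - 9))*1169 = (-11*(-46) + 16)*1169 = (506 + 16)*1169 = 522*1169 = 610218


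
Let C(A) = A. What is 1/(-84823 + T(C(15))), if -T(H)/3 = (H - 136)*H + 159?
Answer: -1/79855 ≈ -1.2523e-5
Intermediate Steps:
T(H) = -477 - 3*H*(-136 + H) (T(H) = -3*((H - 136)*H + 159) = -3*((-136 + H)*H + 159) = -3*(H*(-136 + H) + 159) = -3*(159 + H*(-136 + H)) = -477 - 3*H*(-136 + H))
1/(-84823 + T(C(15))) = 1/(-84823 + (-477 - 3*15² + 408*15)) = 1/(-84823 + (-477 - 3*225 + 6120)) = 1/(-84823 + (-477 - 675 + 6120)) = 1/(-84823 + 4968) = 1/(-79855) = -1/79855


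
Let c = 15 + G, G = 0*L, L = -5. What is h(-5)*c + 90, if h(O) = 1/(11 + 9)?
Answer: 363/4 ≈ 90.750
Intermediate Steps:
G = 0 (G = 0*(-5) = 0)
c = 15 (c = 15 + 0 = 15)
h(O) = 1/20
h(-5)*c + 90 = (1/20)*15 + 90 = ¾ + 90 = 363/4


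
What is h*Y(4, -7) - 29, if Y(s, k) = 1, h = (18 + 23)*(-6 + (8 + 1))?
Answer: 94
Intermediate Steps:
h = 123 (h = 41*(-6 + 9) = 41*3 = 123)
h*Y(4, -7) - 29 = 123*1 - 29 = 123 - 29 = 94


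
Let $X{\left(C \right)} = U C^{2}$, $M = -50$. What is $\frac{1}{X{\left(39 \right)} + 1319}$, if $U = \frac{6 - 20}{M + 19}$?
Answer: $\frac{31}{62183} \approx 0.00049853$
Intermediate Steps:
$U = \frac{14}{31}$ ($U = \frac{6 - 20}{-50 + 19} = - \frac{14}{-31} = \left(-14\right) \left(- \frac{1}{31}\right) = \frac{14}{31} \approx 0.45161$)
$X{\left(C \right)} = \frac{14 C^{2}}{31}$
$\frac{1}{X{\left(39 \right)} + 1319} = \frac{1}{\frac{14 \cdot 39^{2}}{31} + 1319} = \frac{1}{\frac{14}{31} \cdot 1521 + 1319} = \frac{1}{\frac{21294}{31} + 1319} = \frac{1}{\frac{62183}{31}} = \frac{31}{62183}$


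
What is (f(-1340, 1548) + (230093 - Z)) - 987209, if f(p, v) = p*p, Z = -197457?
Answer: 1235941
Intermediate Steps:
f(p, v) = p**2
(f(-1340, 1548) + (230093 - Z)) - 987209 = ((-1340)**2 + (230093 - 1*(-197457))) - 987209 = (1795600 + (230093 + 197457)) - 987209 = (1795600 + 427550) - 987209 = 2223150 - 987209 = 1235941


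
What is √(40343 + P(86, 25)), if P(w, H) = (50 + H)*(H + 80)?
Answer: √48218 ≈ 219.59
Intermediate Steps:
P(w, H) = (50 + H)*(80 + H)
√(40343 + P(86, 25)) = √(40343 + (4000 + 25² + 130*25)) = √(40343 + (4000 + 625 + 3250)) = √(40343 + 7875) = √48218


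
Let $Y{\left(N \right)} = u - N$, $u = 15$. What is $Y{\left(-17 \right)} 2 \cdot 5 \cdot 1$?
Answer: $320$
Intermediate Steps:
$Y{\left(N \right)} = 15 - N$
$Y{\left(-17 \right)} 2 \cdot 5 \cdot 1 = \left(15 - -17\right) 2 \cdot 5 \cdot 1 = \left(15 + 17\right) 10 \cdot 1 = 32 \cdot 10 = 320$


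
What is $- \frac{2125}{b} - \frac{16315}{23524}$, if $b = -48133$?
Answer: $- \frac{735301395}{1132280692} \approx -0.6494$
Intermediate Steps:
$- \frac{2125}{b} - \frac{16315}{23524} = - \frac{2125}{-48133} - \frac{16315}{23524} = \left(-2125\right) \left(- \frac{1}{48133}\right) - \frac{16315}{23524} = \frac{2125}{48133} - \frac{16315}{23524} = - \frac{735301395}{1132280692}$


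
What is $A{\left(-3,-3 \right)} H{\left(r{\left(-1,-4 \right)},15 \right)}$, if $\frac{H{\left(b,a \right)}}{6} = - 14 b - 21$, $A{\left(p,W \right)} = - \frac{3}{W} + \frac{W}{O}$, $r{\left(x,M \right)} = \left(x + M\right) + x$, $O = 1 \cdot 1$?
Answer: $-756$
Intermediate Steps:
$O = 1$
$r{\left(x,M \right)} = M + 2 x$ ($r{\left(x,M \right)} = \left(M + x\right) + x = M + 2 x$)
$A{\left(p,W \right)} = W - \frac{3}{W}$ ($A{\left(p,W \right)} = - \frac{3}{W} + \frac{W}{1} = - \frac{3}{W} + W 1 = - \frac{3}{W} + W = W - \frac{3}{W}$)
$H{\left(b,a \right)} = -126 - 84 b$ ($H{\left(b,a \right)} = 6 \left(- 14 b - 21\right) = 6 \left(-21 - 14 b\right) = -126 - 84 b$)
$A{\left(-3,-3 \right)} H{\left(r{\left(-1,-4 \right)},15 \right)} = \left(-3 - \frac{3}{-3}\right) \left(-126 - 84 \left(-4 + 2 \left(-1\right)\right)\right) = \left(-3 - -1\right) \left(-126 - 84 \left(-4 - 2\right)\right) = \left(-3 + 1\right) \left(-126 - -504\right) = - 2 \left(-126 + 504\right) = \left(-2\right) 378 = -756$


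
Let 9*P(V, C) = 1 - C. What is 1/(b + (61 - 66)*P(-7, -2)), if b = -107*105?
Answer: -3/33710 ≈ -8.8994e-5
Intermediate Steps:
P(V, C) = ⅑ - C/9 (P(V, C) = (1 - C)/9 = ⅑ - C/9)
b = -11235
1/(b + (61 - 66)*P(-7, -2)) = 1/(-11235 + (61 - 66)*(⅑ - ⅑*(-2))) = 1/(-11235 - 5*(⅑ + 2/9)) = 1/(-11235 - 5*⅓) = 1/(-11235 - 5/3) = 1/(-33710/3) = -3/33710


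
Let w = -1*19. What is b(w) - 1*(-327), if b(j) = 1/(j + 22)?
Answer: 982/3 ≈ 327.33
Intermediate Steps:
w = -19
b(j) = 1/(22 + j)
b(w) - 1*(-327) = 1/(22 - 19) - 1*(-327) = 1/3 + 327 = ⅓ + 327 = 982/3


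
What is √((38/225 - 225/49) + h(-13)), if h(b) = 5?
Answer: √6362/105 ≈ 0.75964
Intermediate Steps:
√((38/225 - 225/49) + h(-13)) = √((38/225 - 225/49) + 5) = √(-48763/11025 + 5) = √(6362/11025) = √6362/105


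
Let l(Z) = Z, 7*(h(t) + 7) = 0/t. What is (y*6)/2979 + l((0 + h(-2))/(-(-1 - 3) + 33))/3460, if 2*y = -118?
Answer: -15113311/127123860 ≈ -0.11889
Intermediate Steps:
y = -59 (y = (1/2)*(-118) = -59)
h(t) = -7 (h(t) = -7 + (0/t)/7 = -7 + (1/7)*0 = -7 + 0 = -7)
(y*6)/2979 + l((0 + h(-2))/(-(-1 - 3) + 33))/3460 = -59*6/2979 + ((0 - 7)/(-(-1 - 3) + 33))/3460 = -354*1/2979 - 7/(-1*(-4) + 33)*(1/3460) = -118/993 - 7/(4 + 33)*(1/3460) = -118/993 - 7/37*(1/3460) = -118/993 - 7*1/37*(1/3460) = -118/993 - 7/37*1/3460 = -118/993 - 7/128020 = -15113311/127123860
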